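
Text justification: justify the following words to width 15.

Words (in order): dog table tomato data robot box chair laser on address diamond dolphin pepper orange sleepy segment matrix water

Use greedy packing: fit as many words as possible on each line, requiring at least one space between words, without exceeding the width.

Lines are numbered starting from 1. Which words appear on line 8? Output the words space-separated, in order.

Answer: segment matrix

Derivation:
Line 1: ['dog', 'table'] (min_width=9, slack=6)
Line 2: ['tomato', 'data'] (min_width=11, slack=4)
Line 3: ['robot', 'box', 'chair'] (min_width=15, slack=0)
Line 4: ['laser', 'on'] (min_width=8, slack=7)
Line 5: ['address', 'diamond'] (min_width=15, slack=0)
Line 6: ['dolphin', 'pepper'] (min_width=14, slack=1)
Line 7: ['orange', 'sleepy'] (min_width=13, slack=2)
Line 8: ['segment', 'matrix'] (min_width=14, slack=1)
Line 9: ['water'] (min_width=5, slack=10)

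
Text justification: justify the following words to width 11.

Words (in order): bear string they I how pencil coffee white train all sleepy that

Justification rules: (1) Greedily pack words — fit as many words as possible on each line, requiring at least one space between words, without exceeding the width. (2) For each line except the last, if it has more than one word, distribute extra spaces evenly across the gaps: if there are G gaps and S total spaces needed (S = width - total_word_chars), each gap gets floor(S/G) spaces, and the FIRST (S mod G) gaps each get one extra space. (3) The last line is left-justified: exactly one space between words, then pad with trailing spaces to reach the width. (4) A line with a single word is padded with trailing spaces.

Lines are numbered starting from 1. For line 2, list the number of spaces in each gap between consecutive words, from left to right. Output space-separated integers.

Line 1: ['bear', 'string'] (min_width=11, slack=0)
Line 2: ['they', 'I', 'how'] (min_width=10, slack=1)
Line 3: ['pencil'] (min_width=6, slack=5)
Line 4: ['coffee'] (min_width=6, slack=5)
Line 5: ['white', 'train'] (min_width=11, slack=0)
Line 6: ['all', 'sleepy'] (min_width=10, slack=1)
Line 7: ['that'] (min_width=4, slack=7)

Answer: 2 1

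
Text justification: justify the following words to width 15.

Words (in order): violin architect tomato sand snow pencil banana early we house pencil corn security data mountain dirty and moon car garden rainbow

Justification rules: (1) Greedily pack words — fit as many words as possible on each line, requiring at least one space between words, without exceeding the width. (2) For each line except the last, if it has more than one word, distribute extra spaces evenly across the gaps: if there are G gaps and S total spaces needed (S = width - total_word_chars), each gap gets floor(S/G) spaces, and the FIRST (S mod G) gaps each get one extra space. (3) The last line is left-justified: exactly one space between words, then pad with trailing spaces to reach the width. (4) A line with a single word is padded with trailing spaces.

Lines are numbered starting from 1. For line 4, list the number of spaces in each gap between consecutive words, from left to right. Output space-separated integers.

Line 1: ['violin'] (min_width=6, slack=9)
Line 2: ['architect'] (min_width=9, slack=6)
Line 3: ['tomato', 'sand'] (min_width=11, slack=4)
Line 4: ['snow', 'pencil'] (min_width=11, slack=4)
Line 5: ['banana', 'early', 'we'] (min_width=15, slack=0)
Line 6: ['house', 'pencil'] (min_width=12, slack=3)
Line 7: ['corn', 'security'] (min_width=13, slack=2)
Line 8: ['data', 'mountain'] (min_width=13, slack=2)
Line 9: ['dirty', 'and', 'moon'] (min_width=14, slack=1)
Line 10: ['car', 'garden'] (min_width=10, slack=5)
Line 11: ['rainbow'] (min_width=7, slack=8)

Answer: 5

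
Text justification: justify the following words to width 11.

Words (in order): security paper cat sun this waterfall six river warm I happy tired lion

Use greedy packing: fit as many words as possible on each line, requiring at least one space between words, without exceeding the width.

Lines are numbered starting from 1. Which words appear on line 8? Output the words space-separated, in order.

Line 1: ['security'] (min_width=8, slack=3)
Line 2: ['paper', 'cat'] (min_width=9, slack=2)
Line 3: ['sun', 'this'] (min_width=8, slack=3)
Line 4: ['waterfall'] (min_width=9, slack=2)
Line 5: ['six', 'river'] (min_width=9, slack=2)
Line 6: ['warm', 'I'] (min_width=6, slack=5)
Line 7: ['happy', 'tired'] (min_width=11, slack=0)
Line 8: ['lion'] (min_width=4, slack=7)

Answer: lion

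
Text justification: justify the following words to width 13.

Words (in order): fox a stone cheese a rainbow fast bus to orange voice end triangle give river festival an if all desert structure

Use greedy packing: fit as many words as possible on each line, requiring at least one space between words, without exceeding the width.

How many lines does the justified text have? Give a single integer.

Answer: 10

Derivation:
Line 1: ['fox', 'a', 'stone'] (min_width=11, slack=2)
Line 2: ['cheese', 'a'] (min_width=8, slack=5)
Line 3: ['rainbow', 'fast'] (min_width=12, slack=1)
Line 4: ['bus', 'to', 'orange'] (min_width=13, slack=0)
Line 5: ['voice', 'end'] (min_width=9, slack=4)
Line 6: ['triangle', 'give'] (min_width=13, slack=0)
Line 7: ['river'] (min_width=5, slack=8)
Line 8: ['festival', 'an'] (min_width=11, slack=2)
Line 9: ['if', 'all', 'desert'] (min_width=13, slack=0)
Line 10: ['structure'] (min_width=9, slack=4)
Total lines: 10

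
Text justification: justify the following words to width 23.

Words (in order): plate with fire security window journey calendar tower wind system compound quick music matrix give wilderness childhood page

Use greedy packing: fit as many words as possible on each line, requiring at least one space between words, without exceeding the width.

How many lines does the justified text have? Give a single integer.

Answer: 7

Derivation:
Line 1: ['plate', 'with', 'fire'] (min_width=15, slack=8)
Line 2: ['security', 'window', 'journey'] (min_width=23, slack=0)
Line 3: ['calendar', 'tower', 'wind'] (min_width=19, slack=4)
Line 4: ['system', 'compound', 'quick'] (min_width=21, slack=2)
Line 5: ['music', 'matrix', 'give'] (min_width=17, slack=6)
Line 6: ['wilderness', 'childhood'] (min_width=20, slack=3)
Line 7: ['page'] (min_width=4, slack=19)
Total lines: 7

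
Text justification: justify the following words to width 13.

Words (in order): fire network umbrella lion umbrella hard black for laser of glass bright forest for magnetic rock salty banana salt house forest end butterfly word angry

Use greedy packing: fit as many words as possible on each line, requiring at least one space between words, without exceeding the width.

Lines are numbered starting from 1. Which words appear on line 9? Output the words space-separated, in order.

Answer: salty banana

Derivation:
Line 1: ['fire', 'network'] (min_width=12, slack=1)
Line 2: ['umbrella', 'lion'] (min_width=13, slack=0)
Line 3: ['umbrella', 'hard'] (min_width=13, slack=0)
Line 4: ['black', 'for'] (min_width=9, slack=4)
Line 5: ['laser', 'of'] (min_width=8, slack=5)
Line 6: ['glass', 'bright'] (min_width=12, slack=1)
Line 7: ['forest', 'for'] (min_width=10, slack=3)
Line 8: ['magnetic', 'rock'] (min_width=13, slack=0)
Line 9: ['salty', 'banana'] (min_width=12, slack=1)
Line 10: ['salt', 'house'] (min_width=10, slack=3)
Line 11: ['forest', 'end'] (min_width=10, slack=3)
Line 12: ['butterfly'] (min_width=9, slack=4)
Line 13: ['word', 'angry'] (min_width=10, slack=3)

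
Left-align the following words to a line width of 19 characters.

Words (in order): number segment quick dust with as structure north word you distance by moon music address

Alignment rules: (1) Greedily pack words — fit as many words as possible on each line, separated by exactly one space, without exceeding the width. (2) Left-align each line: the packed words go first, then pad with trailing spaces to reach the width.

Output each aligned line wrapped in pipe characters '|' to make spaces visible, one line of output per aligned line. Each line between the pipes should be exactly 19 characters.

Line 1: ['number', 'segment'] (min_width=14, slack=5)
Line 2: ['quick', 'dust', 'with', 'as'] (min_width=18, slack=1)
Line 3: ['structure', 'north'] (min_width=15, slack=4)
Line 4: ['word', 'you', 'distance'] (min_width=17, slack=2)
Line 5: ['by', 'moon', 'music'] (min_width=13, slack=6)
Line 6: ['address'] (min_width=7, slack=12)

Answer: |number segment     |
|quick dust with as |
|structure north    |
|word you distance  |
|by moon music      |
|address            |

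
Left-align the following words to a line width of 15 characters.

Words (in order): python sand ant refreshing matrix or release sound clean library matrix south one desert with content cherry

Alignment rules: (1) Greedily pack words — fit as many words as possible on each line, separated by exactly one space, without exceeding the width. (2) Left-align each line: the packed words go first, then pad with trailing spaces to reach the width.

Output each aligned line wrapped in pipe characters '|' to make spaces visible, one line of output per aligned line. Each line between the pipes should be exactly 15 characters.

Answer: |python sand ant|
|refreshing     |
|matrix or      |
|release sound  |
|clean library  |
|matrix south   |
|one desert with|
|content cherry |

Derivation:
Line 1: ['python', 'sand', 'ant'] (min_width=15, slack=0)
Line 2: ['refreshing'] (min_width=10, slack=5)
Line 3: ['matrix', 'or'] (min_width=9, slack=6)
Line 4: ['release', 'sound'] (min_width=13, slack=2)
Line 5: ['clean', 'library'] (min_width=13, slack=2)
Line 6: ['matrix', 'south'] (min_width=12, slack=3)
Line 7: ['one', 'desert', 'with'] (min_width=15, slack=0)
Line 8: ['content', 'cherry'] (min_width=14, slack=1)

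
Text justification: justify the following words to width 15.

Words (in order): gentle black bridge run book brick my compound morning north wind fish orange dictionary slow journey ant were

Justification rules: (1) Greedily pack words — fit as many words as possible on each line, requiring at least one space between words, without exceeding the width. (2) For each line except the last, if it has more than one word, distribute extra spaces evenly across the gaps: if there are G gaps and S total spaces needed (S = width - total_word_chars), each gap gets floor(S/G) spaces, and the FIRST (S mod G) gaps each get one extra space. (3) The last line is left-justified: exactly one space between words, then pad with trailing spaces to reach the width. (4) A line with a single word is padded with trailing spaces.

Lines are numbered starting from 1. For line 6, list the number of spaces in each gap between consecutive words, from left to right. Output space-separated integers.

Line 1: ['gentle', 'black'] (min_width=12, slack=3)
Line 2: ['bridge', 'run', 'book'] (min_width=15, slack=0)
Line 3: ['brick', 'my'] (min_width=8, slack=7)
Line 4: ['compound'] (min_width=8, slack=7)
Line 5: ['morning', 'north'] (min_width=13, slack=2)
Line 6: ['wind', 'fish'] (min_width=9, slack=6)
Line 7: ['orange'] (min_width=6, slack=9)
Line 8: ['dictionary', 'slow'] (min_width=15, slack=0)
Line 9: ['journey', 'ant'] (min_width=11, slack=4)
Line 10: ['were'] (min_width=4, slack=11)

Answer: 7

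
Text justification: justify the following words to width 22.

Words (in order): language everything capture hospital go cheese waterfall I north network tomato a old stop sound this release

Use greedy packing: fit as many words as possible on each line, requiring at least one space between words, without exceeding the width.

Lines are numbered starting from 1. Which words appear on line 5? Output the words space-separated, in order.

Answer: old stop sound this

Derivation:
Line 1: ['language', 'everything'] (min_width=19, slack=3)
Line 2: ['capture', 'hospital', 'go'] (min_width=19, slack=3)
Line 3: ['cheese', 'waterfall', 'I'] (min_width=18, slack=4)
Line 4: ['north', 'network', 'tomato', 'a'] (min_width=22, slack=0)
Line 5: ['old', 'stop', 'sound', 'this'] (min_width=19, slack=3)
Line 6: ['release'] (min_width=7, slack=15)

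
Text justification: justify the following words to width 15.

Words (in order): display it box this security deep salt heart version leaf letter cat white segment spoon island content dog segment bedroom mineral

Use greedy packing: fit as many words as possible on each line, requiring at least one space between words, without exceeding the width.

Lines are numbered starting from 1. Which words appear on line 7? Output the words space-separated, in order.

Line 1: ['display', 'it', 'box'] (min_width=14, slack=1)
Line 2: ['this', 'security'] (min_width=13, slack=2)
Line 3: ['deep', 'salt', 'heart'] (min_width=15, slack=0)
Line 4: ['version', 'leaf'] (min_width=12, slack=3)
Line 5: ['letter', 'cat'] (min_width=10, slack=5)
Line 6: ['white', 'segment'] (min_width=13, slack=2)
Line 7: ['spoon', 'island'] (min_width=12, slack=3)
Line 8: ['content', 'dog'] (min_width=11, slack=4)
Line 9: ['segment', 'bedroom'] (min_width=15, slack=0)
Line 10: ['mineral'] (min_width=7, slack=8)

Answer: spoon island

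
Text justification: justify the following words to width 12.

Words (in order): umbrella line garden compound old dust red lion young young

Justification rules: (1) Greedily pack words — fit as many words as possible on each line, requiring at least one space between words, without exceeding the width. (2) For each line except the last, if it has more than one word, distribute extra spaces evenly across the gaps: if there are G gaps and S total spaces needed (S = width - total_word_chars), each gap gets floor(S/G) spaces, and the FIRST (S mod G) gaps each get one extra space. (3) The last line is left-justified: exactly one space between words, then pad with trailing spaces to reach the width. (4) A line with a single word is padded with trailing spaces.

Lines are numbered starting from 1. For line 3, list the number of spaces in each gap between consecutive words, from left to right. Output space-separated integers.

Line 1: ['umbrella'] (min_width=8, slack=4)
Line 2: ['line', 'garden'] (min_width=11, slack=1)
Line 3: ['compound', 'old'] (min_width=12, slack=0)
Line 4: ['dust', 'red'] (min_width=8, slack=4)
Line 5: ['lion', 'young'] (min_width=10, slack=2)
Line 6: ['young'] (min_width=5, slack=7)

Answer: 1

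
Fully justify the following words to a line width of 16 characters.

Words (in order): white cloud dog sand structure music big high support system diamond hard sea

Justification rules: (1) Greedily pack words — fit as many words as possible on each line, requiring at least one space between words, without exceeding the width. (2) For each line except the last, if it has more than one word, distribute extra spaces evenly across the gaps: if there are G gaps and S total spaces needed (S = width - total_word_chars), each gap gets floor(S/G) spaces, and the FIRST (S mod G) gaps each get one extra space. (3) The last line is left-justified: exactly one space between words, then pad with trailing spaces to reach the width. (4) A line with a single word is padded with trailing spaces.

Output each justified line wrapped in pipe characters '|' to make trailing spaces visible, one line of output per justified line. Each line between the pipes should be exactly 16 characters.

Line 1: ['white', 'cloud', 'dog'] (min_width=15, slack=1)
Line 2: ['sand', 'structure'] (min_width=14, slack=2)
Line 3: ['music', 'big', 'high'] (min_width=14, slack=2)
Line 4: ['support', 'system'] (min_width=14, slack=2)
Line 5: ['diamond', 'hard', 'sea'] (min_width=16, slack=0)

Answer: |white  cloud dog|
|sand   structure|
|music  big  high|
|support   system|
|diamond hard sea|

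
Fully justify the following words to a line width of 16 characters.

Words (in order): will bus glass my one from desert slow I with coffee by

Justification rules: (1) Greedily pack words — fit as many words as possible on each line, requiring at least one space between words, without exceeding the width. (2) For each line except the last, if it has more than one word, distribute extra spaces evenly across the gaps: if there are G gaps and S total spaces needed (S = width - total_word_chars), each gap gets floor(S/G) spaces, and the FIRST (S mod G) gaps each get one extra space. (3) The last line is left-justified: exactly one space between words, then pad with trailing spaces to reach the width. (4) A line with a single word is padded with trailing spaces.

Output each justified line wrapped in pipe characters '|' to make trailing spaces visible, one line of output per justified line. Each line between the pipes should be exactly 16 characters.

Line 1: ['will', 'bus', 'glass'] (min_width=14, slack=2)
Line 2: ['my', 'one', 'from'] (min_width=11, slack=5)
Line 3: ['desert', 'slow', 'I'] (min_width=13, slack=3)
Line 4: ['with', 'coffee', 'by'] (min_width=14, slack=2)

Answer: |will  bus  glass|
|my    one   from|
|desert   slow  I|
|with coffee by  |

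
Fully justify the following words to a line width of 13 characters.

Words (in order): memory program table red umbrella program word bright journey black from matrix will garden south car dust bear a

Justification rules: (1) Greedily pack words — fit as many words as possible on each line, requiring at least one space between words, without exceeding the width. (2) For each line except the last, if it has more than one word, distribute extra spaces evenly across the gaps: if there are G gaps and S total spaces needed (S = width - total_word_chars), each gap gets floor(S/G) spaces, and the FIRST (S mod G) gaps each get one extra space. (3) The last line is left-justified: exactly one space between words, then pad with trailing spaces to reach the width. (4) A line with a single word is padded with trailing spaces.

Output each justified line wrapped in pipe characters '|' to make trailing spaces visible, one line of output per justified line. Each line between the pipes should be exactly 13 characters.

Line 1: ['memory'] (min_width=6, slack=7)
Line 2: ['program', 'table'] (min_width=13, slack=0)
Line 3: ['red', 'umbrella'] (min_width=12, slack=1)
Line 4: ['program', 'word'] (min_width=12, slack=1)
Line 5: ['bright'] (min_width=6, slack=7)
Line 6: ['journey', 'black'] (min_width=13, slack=0)
Line 7: ['from', 'matrix'] (min_width=11, slack=2)
Line 8: ['will', 'garden'] (min_width=11, slack=2)
Line 9: ['south', 'car'] (min_width=9, slack=4)
Line 10: ['dust', 'bear', 'a'] (min_width=11, slack=2)

Answer: |memory       |
|program table|
|red  umbrella|
|program  word|
|bright       |
|journey black|
|from   matrix|
|will   garden|
|south     car|
|dust bear a  |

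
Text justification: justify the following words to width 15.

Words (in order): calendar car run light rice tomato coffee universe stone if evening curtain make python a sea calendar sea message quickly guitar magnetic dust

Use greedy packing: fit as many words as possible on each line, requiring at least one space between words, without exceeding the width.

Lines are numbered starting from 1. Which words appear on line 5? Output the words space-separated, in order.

Line 1: ['calendar', 'car'] (min_width=12, slack=3)
Line 2: ['run', 'light', 'rice'] (min_width=14, slack=1)
Line 3: ['tomato', 'coffee'] (min_width=13, slack=2)
Line 4: ['universe', 'stone'] (min_width=14, slack=1)
Line 5: ['if', 'evening'] (min_width=10, slack=5)
Line 6: ['curtain', 'make'] (min_width=12, slack=3)
Line 7: ['python', 'a', 'sea'] (min_width=12, slack=3)
Line 8: ['calendar', 'sea'] (min_width=12, slack=3)
Line 9: ['message', 'quickly'] (min_width=15, slack=0)
Line 10: ['guitar', 'magnetic'] (min_width=15, slack=0)
Line 11: ['dust'] (min_width=4, slack=11)

Answer: if evening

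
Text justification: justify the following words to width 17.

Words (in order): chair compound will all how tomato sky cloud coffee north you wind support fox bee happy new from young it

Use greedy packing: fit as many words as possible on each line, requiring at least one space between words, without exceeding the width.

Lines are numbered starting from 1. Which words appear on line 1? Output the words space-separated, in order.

Line 1: ['chair', 'compound'] (min_width=14, slack=3)
Line 2: ['will', 'all', 'how'] (min_width=12, slack=5)
Line 3: ['tomato', 'sky', 'cloud'] (min_width=16, slack=1)
Line 4: ['coffee', 'north', 'you'] (min_width=16, slack=1)
Line 5: ['wind', 'support', 'fox'] (min_width=16, slack=1)
Line 6: ['bee', 'happy', 'new'] (min_width=13, slack=4)
Line 7: ['from', 'young', 'it'] (min_width=13, slack=4)

Answer: chair compound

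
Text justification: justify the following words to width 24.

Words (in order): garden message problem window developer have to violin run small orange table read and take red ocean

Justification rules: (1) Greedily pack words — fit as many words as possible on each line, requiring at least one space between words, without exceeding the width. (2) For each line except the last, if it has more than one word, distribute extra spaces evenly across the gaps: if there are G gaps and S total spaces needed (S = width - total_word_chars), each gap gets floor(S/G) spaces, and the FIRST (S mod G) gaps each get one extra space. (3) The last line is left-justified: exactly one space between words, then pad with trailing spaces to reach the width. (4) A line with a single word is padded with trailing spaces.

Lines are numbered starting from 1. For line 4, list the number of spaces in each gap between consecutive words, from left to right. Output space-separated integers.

Line 1: ['garden', 'message', 'problem'] (min_width=22, slack=2)
Line 2: ['window', 'developer', 'have', 'to'] (min_width=24, slack=0)
Line 3: ['violin', 'run', 'small', 'orange'] (min_width=23, slack=1)
Line 4: ['table', 'read', 'and', 'take', 'red'] (min_width=23, slack=1)
Line 5: ['ocean'] (min_width=5, slack=19)

Answer: 2 1 1 1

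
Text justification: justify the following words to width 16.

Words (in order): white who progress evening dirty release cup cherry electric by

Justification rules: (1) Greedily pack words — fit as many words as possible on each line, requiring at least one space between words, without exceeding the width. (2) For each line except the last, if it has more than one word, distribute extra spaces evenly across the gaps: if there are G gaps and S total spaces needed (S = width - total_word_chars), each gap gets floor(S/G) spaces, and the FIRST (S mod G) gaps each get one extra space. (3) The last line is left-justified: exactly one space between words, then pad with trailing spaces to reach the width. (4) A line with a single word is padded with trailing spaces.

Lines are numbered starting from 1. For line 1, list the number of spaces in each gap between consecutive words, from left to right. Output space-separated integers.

Line 1: ['white', 'who'] (min_width=9, slack=7)
Line 2: ['progress', 'evening'] (min_width=16, slack=0)
Line 3: ['dirty', 'release'] (min_width=13, slack=3)
Line 4: ['cup', 'cherry'] (min_width=10, slack=6)
Line 5: ['electric', 'by'] (min_width=11, slack=5)

Answer: 8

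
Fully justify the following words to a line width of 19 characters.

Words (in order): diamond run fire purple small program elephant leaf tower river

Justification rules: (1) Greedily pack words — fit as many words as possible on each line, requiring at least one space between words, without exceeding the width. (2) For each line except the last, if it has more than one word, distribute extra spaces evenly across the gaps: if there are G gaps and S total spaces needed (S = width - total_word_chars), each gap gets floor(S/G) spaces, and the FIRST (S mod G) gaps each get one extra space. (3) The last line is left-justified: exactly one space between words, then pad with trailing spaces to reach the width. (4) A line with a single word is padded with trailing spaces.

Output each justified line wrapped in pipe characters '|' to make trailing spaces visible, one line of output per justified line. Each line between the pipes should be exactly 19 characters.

Line 1: ['diamond', 'run', 'fire'] (min_width=16, slack=3)
Line 2: ['purple', 'small'] (min_width=12, slack=7)
Line 3: ['program', 'elephant'] (min_width=16, slack=3)
Line 4: ['leaf', 'tower', 'river'] (min_width=16, slack=3)

Answer: |diamond   run  fire|
|purple        small|
|program    elephant|
|leaf tower river   |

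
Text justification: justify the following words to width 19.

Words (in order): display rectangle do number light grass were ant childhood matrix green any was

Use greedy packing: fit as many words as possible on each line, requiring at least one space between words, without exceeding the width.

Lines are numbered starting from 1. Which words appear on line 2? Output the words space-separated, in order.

Answer: do number light

Derivation:
Line 1: ['display', 'rectangle'] (min_width=17, slack=2)
Line 2: ['do', 'number', 'light'] (min_width=15, slack=4)
Line 3: ['grass', 'were', 'ant'] (min_width=14, slack=5)
Line 4: ['childhood', 'matrix'] (min_width=16, slack=3)
Line 5: ['green', 'any', 'was'] (min_width=13, slack=6)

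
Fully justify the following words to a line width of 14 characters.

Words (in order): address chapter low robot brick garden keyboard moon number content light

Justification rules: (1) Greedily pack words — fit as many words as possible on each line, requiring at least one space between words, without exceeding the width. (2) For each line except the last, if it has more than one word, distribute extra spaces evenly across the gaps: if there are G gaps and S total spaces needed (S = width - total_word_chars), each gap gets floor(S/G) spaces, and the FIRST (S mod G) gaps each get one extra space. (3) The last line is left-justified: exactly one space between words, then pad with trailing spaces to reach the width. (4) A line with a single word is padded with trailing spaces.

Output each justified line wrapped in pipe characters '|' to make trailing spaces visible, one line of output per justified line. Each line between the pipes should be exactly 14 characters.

Line 1: ['address'] (min_width=7, slack=7)
Line 2: ['chapter', 'low'] (min_width=11, slack=3)
Line 3: ['robot', 'brick'] (min_width=11, slack=3)
Line 4: ['garden'] (min_width=6, slack=8)
Line 5: ['keyboard', 'moon'] (min_width=13, slack=1)
Line 6: ['number', 'content'] (min_width=14, slack=0)
Line 7: ['light'] (min_width=5, slack=9)

Answer: |address       |
|chapter    low|
|robot    brick|
|garden        |
|keyboard  moon|
|number content|
|light         |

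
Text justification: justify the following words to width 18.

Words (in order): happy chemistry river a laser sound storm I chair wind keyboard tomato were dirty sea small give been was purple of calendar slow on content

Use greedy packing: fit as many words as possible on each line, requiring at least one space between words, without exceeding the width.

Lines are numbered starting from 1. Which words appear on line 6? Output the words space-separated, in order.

Line 1: ['happy', 'chemistry'] (min_width=15, slack=3)
Line 2: ['river', 'a', 'laser'] (min_width=13, slack=5)
Line 3: ['sound', 'storm', 'I'] (min_width=13, slack=5)
Line 4: ['chair', 'wind'] (min_width=10, slack=8)
Line 5: ['keyboard', 'tomato'] (min_width=15, slack=3)
Line 6: ['were', 'dirty', 'sea'] (min_width=14, slack=4)
Line 7: ['small', 'give', 'been'] (min_width=15, slack=3)
Line 8: ['was', 'purple', 'of'] (min_width=13, slack=5)
Line 9: ['calendar', 'slow', 'on'] (min_width=16, slack=2)
Line 10: ['content'] (min_width=7, slack=11)

Answer: were dirty sea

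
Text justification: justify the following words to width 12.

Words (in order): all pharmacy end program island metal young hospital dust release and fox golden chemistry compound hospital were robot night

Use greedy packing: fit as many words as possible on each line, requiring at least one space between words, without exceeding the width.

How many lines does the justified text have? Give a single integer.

Line 1: ['all', 'pharmacy'] (min_width=12, slack=0)
Line 2: ['end', 'program'] (min_width=11, slack=1)
Line 3: ['island', 'metal'] (min_width=12, slack=0)
Line 4: ['young'] (min_width=5, slack=7)
Line 5: ['hospital'] (min_width=8, slack=4)
Line 6: ['dust', 'release'] (min_width=12, slack=0)
Line 7: ['and', 'fox'] (min_width=7, slack=5)
Line 8: ['golden'] (min_width=6, slack=6)
Line 9: ['chemistry'] (min_width=9, slack=3)
Line 10: ['compound'] (min_width=8, slack=4)
Line 11: ['hospital'] (min_width=8, slack=4)
Line 12: ['were', 'robot'] (min_width=10, slack=2)
Line 13: ['night'] (min_width=5, slack=7)
Total lines: 13

Answer: 13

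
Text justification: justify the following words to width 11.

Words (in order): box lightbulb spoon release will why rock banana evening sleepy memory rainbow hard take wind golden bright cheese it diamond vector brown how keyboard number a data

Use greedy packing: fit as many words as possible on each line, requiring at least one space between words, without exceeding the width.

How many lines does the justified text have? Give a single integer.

Answer: 20

Derivation:
Line 1: ['box'] (min_width=3, slack=8)
Line 2: ['lightbulb'] (min_width=9, slack=2)
Line 3: ['spoon'] (min_width=5, slack=6)
Line 4: ['release'] (min_width=7, slack=4)
Line 5: ['will', 'why'] (min_width=8, slack=3)
Line 6: ['rock', 'banana'] (min_width=11, slack=0)
Line 7: ['evening'] (min_width=7, slack=4)
Line 8: ['sleepy'] (min_width=6, slack=5)
Line 9: ['memory'] (min_width=6, slack=5)
Line 10: ['rainbow'] (min_width=7, slack=4)
Line 11: ['hard', 'take'] (min_width=9, slack=2)
Line 12: ['wind', 'golden'] (min_width=11, slack=0)
Line 13: ['bright'] (min_width=6, slack=5)
Line 14: ['cheese', 'it'] (min_width=9, slack=2)
Line 15: ['diamond'] (min_width=7, slack=4)
Line 16: ['vector'] (min_width=6, slack=5)
Line 17: ['brown', 'how'] (min_width=9, slack=2)
Line 18: ['keyboard'] (min_width=8, slack=3)
Line 19: ['number', 'a'] (min_width=8, slack=3)
Line 20: ['data'] (min_width=4, slack=7)
Total lines: 20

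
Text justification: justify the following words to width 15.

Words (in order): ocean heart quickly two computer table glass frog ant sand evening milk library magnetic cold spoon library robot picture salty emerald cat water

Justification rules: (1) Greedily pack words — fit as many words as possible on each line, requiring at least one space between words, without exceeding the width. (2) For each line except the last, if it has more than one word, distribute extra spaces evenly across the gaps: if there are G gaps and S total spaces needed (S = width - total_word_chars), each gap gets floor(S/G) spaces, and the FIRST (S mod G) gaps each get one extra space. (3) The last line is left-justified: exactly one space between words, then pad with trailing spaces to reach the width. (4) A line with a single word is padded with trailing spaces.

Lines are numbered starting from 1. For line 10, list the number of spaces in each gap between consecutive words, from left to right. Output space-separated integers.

Line 1: ['ocean', 'heart'] (min_width=11, slack=4)
Line 2: ['quickly', 'two'] (min_width=11, slack=4)
Line 3: ['computer', 'table'] (min_width=14, slack=1)
Line 4: ['glass', 'frog', 'ant'] (min_width=14, slack=1)
Line 5: ['sand', 'evening'] (min_width=12, slack=3)
Line 6: ['milk', 'library'] (min_width=12, slack=3)
Line 7: ['magnetic', 'cold'] (min_width=13, slack=2)
Line 8: ['spoon', 'library'] (min_width=13, slack=2)
Line 9: ['robot', 'picture'] (min_width=13, slack=2)
Line 10: ['salty', 'emerald'] (min_width=13, slack=2)
Line 11: ['cat', 'water'] (min_width=9, slack=6)

Answer: 3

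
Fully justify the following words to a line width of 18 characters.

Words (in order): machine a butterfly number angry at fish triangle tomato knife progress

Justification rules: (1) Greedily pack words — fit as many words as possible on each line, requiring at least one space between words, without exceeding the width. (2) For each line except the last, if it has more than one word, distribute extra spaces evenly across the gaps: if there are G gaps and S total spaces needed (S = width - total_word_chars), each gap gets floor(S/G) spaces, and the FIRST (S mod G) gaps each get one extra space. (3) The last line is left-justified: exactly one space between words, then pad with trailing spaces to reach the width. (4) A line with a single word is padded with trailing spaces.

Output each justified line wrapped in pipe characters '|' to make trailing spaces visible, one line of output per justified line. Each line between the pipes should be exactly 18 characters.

Line 1: ['machine', 'a'] (min_width=9, slack=9)
Line 2: ['butterfly', 'number'] (min_width=16, slack=2)
Line 3: ['angry', 'at', 'fish'] (min_width=13, slack=5)
Line 4: ['triangle', 'tomato'] (min_width=15, slack=3)
Line 5: ['knife', 'progress'] (min_width=14, slack=4)

Answer: |machine          a|
|butterfly   number|
|angry    at   fish|
|triangle    tomato|
|knife progress    |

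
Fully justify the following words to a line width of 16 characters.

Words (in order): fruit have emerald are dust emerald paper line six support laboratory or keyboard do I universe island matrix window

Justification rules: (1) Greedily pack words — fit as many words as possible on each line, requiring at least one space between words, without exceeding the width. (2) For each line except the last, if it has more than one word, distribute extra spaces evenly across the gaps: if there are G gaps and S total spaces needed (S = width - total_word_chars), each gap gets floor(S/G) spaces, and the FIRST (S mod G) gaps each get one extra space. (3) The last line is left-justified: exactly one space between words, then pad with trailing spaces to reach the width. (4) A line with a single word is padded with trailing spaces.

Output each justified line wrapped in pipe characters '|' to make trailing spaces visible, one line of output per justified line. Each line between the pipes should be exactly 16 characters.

Answer: |fruit       have|
|emerald are dust|
|emerald    paper|
|line six support|
|laboratory    or|
|keyboard   do  I|
|universe  island|
|matrix window   |

Derivation:
Line 1: ['fruit', 'have'] (min_width=10, slack=6)
Line 2: ['emerald', 'are', 'dust'] (min_width=16, slack=0)
Line 3: ['emerald', 'paper'] (min_width=13, slack=3)
Line 4: ['line', 'six', 'support'] (min_width=16, slack=0)
Line 5: ['laboratory', 'or'] (min_width=13, slack=3)
Line 6: ['keyboard', 'do', 'I'] (min_width=13, slack=3)
Line 7: ['universe', 'island'] (min_width=15, slack=1)
Line 8: ['matrix', 'window'] (min_width=13, slack=3)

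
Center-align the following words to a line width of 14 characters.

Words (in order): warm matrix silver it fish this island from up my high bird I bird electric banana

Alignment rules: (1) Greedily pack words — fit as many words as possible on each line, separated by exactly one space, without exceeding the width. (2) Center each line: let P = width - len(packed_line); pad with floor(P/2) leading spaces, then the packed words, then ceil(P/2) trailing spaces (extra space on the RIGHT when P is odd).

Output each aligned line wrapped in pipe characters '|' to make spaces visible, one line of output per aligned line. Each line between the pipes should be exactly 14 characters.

Line 1: ['warm', 'matrix'] (min_width=11, slack=3)
Line 2: ['silver', 'it', 'fish'] (min_width=14, slack=0)
Line 3: ['this', 'island'] (min_width=11, slack=3)
Line 4: ['from', 'up', 'my'] (min_width=10, slack=4)
Line 5: ['high', 'bird', 'I'] (min_width=11, slack=3)
Line 6: ['bird', 'electric'] (min_width=13, slack=1)
Line 7: ['banana'] (min_width=6, slack=8)

Answer: | warm matrix  |
|silver it fish|
| this island  |
|  from up my  |
| high bird I  |
|bird electric |
|    banana    |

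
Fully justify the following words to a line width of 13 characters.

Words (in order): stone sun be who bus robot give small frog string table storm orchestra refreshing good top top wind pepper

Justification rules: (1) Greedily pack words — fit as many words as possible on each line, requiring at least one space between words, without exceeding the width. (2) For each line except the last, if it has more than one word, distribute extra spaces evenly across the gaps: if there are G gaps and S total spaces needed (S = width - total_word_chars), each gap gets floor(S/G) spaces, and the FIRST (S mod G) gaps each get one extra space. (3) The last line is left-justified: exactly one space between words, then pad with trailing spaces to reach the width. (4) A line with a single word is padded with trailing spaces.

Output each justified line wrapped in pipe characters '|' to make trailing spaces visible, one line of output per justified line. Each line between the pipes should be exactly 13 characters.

Line 1: ['stone', 'sun', 'be'] (min_width=12, slack=1)
Line 2: ['who', 'bus', 'robot'] (min_width=13, slack=0)
Line 3: ['give', 'small'] (min_width=10, slack=3)
Line 4: ['frog', 'string'] (min_width=11, slack=2)
Line 5: ['table', 'storm'] (min_width=11, slack=2)
Line 6: ['orchestra'] (min_width=9, slack=4)
Line 7: ['refreshing'] (min_width=10, slack=3)
Line 8: ['good', 'top', 'top'] (min_width=12, slack=1)
Line 9: ['wind', 'pepper'] (min_width=11, slack=2)

Answer: |stone  sun be|
|who bus robot|
|give    small|
|frog   string|
|table   storm|
|orchestra    |
|refreshing   |
|good  top top|
|wind pepper  |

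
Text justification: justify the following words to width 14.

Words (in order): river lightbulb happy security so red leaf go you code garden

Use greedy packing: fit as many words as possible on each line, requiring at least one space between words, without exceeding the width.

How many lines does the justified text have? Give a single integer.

Line 1: ['river'] (min_width=5, slack=9)
Line 2: ['lightbulb'] (min_width=9, slack=5)
Line 3: ['happy', 'security'] (min_width=14, slack=0)
Line 4: ['so', 'red', 'leaf', 'go'] (min_width=14, slack=0)
Line 5: ['you', 'code'] (min_width=8, slack=6)
Line 6: ['garden'] (min_width=6, slack=8)
Total lines: 6

Answer: 6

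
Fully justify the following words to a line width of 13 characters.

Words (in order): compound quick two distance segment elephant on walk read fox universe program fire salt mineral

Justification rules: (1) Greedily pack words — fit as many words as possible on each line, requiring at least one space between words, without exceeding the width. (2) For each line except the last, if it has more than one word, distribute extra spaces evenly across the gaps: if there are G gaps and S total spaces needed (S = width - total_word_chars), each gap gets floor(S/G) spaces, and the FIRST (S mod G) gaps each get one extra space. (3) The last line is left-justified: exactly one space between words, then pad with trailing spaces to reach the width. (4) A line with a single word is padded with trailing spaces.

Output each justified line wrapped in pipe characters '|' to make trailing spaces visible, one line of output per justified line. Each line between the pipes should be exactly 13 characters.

Line 1: ['compound'] (min_width=8, slack=5)
Line 2: ['quick', 'two'] (min_width=9, slack=4)
Line 3: ['distance'] (min_width=8, slack=5)
Line 4: ['segment'] (min_width=7, slack=6)
Line 5: ['elephant', 'on'] (min_width=11, slack=2)
Line 6: ['walk', 'read', 'fox'] (min_width=13, slack=0)
Line 7: ['universe'] (min_width=8, slack=5)
Line 8: ['program', 'fire'] (min_width=12, slack=1)
Line 9: ['salt', 'mineral'] (min_width=12, slack=1)

Answer: |compound     |
|quick     two|
|distance     |
|segment      |
|elephant   on|
|walk read fox|
|universe     |
|program  fire|
|salt mineral |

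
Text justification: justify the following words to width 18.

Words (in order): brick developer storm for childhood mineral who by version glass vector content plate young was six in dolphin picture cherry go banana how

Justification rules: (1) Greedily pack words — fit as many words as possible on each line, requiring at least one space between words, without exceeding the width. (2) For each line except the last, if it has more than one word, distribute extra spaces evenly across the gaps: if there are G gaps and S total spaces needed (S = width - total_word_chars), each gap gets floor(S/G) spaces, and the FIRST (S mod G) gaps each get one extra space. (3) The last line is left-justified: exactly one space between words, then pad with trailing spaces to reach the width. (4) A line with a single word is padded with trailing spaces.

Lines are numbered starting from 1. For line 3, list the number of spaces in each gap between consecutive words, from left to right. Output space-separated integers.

Line 1: ['brick', 'developer'] (min_width=15, slack=3)
Line 2: ['storm', 'for'] (min_width=9, slack=9)
Line 3: ['childhood', 'mineral'] (min_width=17, slack=1)
Line 4: ['who', 'by', 'version'] (min_width=14, slack=4)
Line 5: ['glass', 'vector'] (min_width=12, slack=6)
Line 6: ['content', 'plate'] (min_width=13, slack=5)
Line 7: ['young', 'was', 'six', 'in'] (min_width=16, slack=2)
Line 8: ['dolphin', 'picture'] (min_width=15, slack=3)
Line 9: ['cherry', 'go', 'banana'] (min_width=16, slack=2)
Line 10: ['how'] (min_width=3, slack=15)

Answer: 2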